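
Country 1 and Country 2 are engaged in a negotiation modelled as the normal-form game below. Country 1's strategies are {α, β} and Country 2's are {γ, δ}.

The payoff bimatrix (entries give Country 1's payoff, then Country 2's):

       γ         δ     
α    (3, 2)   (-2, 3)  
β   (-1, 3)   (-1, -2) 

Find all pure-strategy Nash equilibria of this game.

(α, γ): Country 2 prefers δ (3 > 2) — not an equilibrium.
(α, δ): Country 1 prefers β (-1 > -2) — not an equilibrium.
(β, γ): Country 1 prefers α (3 > -1) — not an equilibrium.
(β, δ): Country 2 prefers γ (3 > -2) — not an equilibrium.

none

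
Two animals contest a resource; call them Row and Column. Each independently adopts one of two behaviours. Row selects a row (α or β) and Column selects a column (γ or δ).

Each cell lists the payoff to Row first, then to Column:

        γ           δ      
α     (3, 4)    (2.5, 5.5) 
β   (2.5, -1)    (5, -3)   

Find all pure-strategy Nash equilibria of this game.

(α, γ): Column prefers δ (5.5 > 4) — not an equilibrium.
(α, δ): Row prefers β (5 > 2.5) — not an equilibrium.
(β, γ): Row prefers α (3 > 2.5) — not an equilibrium.
(β, δ): Column prefers γ (-1 > -3) — not an equilibrium.

none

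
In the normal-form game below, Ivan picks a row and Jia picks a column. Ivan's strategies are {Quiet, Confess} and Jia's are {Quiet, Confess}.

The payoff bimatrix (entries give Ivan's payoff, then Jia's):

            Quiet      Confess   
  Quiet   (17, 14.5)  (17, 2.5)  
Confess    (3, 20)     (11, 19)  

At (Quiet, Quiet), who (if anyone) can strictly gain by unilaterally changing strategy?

Neither

Ivan at (Quiet, Quiet) earns 17; deviating to Confess yields 3 — not better.
Jia earns 14.5; deviating to Confess yields 2.5 — not better.
Neither player can strictly improve; the profile is a Nash equilibrium.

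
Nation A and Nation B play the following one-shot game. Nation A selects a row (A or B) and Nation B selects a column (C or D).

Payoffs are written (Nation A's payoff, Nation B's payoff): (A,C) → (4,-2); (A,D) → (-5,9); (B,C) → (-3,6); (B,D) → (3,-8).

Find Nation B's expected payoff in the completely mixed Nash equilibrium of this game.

First find x, the probability Nation A plays A, from Nation B's indifference between C and D: −2x + 6(1−x) = 9x − 8(1−x), giving x = 14/25.
Since Nation B is indifferent in equilibrium, Nation B's expected payoff equals the payoff from either column against (14/25, 11/25). Using C: −2(14/25) + 6(11/25) = 38/25.

38/25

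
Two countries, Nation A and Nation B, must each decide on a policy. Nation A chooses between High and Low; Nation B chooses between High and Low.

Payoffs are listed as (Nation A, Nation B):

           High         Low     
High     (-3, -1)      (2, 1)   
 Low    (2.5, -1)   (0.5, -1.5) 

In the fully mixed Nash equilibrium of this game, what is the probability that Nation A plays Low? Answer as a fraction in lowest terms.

Let p be the probability that Nation A plays High. In a completely mixed equilibrium, Nation B must be indifferent between High and Low.
Nation B's expected payoff from High is −p − (1−p); from Low it is p − 1.5(1−p).
Setting these equal: -1 = 2.5p − 1.5, so p = 1/5.
Therefore Nation A plays Low with probability 1 − 1/5 = 4/5.

4/5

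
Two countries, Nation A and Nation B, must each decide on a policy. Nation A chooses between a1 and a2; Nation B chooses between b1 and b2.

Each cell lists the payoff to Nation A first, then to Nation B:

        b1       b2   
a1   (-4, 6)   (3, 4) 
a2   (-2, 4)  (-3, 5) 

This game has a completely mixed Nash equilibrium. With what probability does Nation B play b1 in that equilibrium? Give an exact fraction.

Let c be the probability that Nation B plays b1. In a completely mixed equilibrium, Nation A must be indifferent between a1 and a2.
Nation A's expected payoff from a1 is −4c + 3(1−c); from a2 it is −2c − 3(1−c).
Setting these equal: −7c + 3 = c − 3, so c = 3/4.

3/4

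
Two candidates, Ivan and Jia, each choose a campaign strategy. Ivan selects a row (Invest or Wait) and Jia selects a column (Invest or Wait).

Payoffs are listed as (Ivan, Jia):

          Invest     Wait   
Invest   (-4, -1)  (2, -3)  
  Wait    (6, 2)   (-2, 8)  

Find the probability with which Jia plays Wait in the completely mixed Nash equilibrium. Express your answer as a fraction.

Let y be the probability that Jia plays Invest. In a completely mixed equilibrium, Ivan must be indifferent between Invest and Wait.
Ivan's expected payoff from Invest is −4y + 2(1−y); from Wait it is 6y − 2(1−y).
Setting these equal: −6y + 2 = 8y − 2, so y = 2/7.
Therefore Jia plays Wait with probability 1 − 2/7 = 5/7.

5/7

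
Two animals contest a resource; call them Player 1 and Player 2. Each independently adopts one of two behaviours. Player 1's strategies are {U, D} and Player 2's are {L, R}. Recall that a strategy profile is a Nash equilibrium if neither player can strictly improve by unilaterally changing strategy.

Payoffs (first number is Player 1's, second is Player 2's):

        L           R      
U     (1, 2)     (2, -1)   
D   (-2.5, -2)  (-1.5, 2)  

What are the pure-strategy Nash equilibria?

(U, L): Player 1 gets 1 ≥ -2.5 from D, and Player 2 gets 2 ≥ -1 from R — Nash equilibrium.
(U, R): Player 2 prefers L (2 > -1) — not an equilibrium.
(D, L): Player 1 prefers U (1 > -2.5); Player 2 prefers R (2 > -2) — not an equilibrium.
(D, R): Player 1 prefers U (2 > -1.5) — not an equilibrium.

(U, L)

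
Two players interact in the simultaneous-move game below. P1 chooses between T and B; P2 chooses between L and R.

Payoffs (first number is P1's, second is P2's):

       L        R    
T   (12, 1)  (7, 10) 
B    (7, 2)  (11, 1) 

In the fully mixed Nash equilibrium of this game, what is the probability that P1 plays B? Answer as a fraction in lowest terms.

9/10

Let r be the probability that P1 plays T. In a completely mixed equilibrium, P2 must be indifferent between L and R.
P2's expected payoff from L is r + 2(1−r); from R it is 10r + (1−r).
Setting these equal: −r + 2 = 9r + 1, so r = 1/10.
Therefore P1 plays B with probability 1 − 1/10 = 9/10.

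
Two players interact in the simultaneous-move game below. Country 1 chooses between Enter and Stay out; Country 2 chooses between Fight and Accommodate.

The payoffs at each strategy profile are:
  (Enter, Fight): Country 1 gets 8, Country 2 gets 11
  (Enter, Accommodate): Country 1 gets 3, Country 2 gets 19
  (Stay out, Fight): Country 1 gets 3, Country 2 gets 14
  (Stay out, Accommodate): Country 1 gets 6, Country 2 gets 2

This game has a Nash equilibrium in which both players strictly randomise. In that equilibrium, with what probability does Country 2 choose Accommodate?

Let q be the probability that Country 2 plays Fight. In a completely mixed equilibrium, Country 1 must be indifferent between Enter and Stay out.
Country 1's expected payoff from Enter is 8q + 3(1−q); from Stay out it is 3q + 6(1−q).
Setting these equal: 5q + 3 = −3q + 6, so q = 3/8.
Therefore Country 2 plays Accommodate with probability 1 − 3/8 = 5/8.

5/8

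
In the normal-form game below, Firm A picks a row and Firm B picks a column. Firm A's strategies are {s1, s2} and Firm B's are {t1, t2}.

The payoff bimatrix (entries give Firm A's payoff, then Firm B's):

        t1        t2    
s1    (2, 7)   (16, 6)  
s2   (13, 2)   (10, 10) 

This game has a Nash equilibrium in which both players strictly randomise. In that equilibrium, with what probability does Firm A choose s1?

8/9

Let x be the probability that Firm A plays s1. In a completely mixed equilibrium, Firm B must be indifferent between t1 and t2.
Firm B's expected payoff from t1 is 7x + 2(1−x); from t2 it is 6x + 10(1−x).
Setting these equal: 5x + 2 = −4x + 10, so x = 8/9.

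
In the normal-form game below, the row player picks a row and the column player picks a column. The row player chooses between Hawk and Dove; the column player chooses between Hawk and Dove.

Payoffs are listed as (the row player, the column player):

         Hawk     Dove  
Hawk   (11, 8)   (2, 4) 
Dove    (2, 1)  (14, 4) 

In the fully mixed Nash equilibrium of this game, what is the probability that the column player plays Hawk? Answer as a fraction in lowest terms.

Let q be the probability that the column player plays Hawk. In a completely mixed equilibrium, the row player must be indifferent between Hawk and Dove.
The row player's expected payoff from Hawk is 11q + 2(1−q); from Dove it is 2q + 14(1−q).
Setting these equal: 9q + 2 = −12q + 14, so q = 4/7.

4/7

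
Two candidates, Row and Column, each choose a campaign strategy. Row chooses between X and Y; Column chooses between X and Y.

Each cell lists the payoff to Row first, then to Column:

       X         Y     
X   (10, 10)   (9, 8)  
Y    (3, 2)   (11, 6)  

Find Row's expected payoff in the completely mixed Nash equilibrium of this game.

83/9

First find q, the probability Column plays X, from Row's indifference between X and Y: 10q + 9(1−q) = 3q + 11(1−q), giving q = 2/9.
Since Row is indifferent in equilibrium, Row's expected payoff equals the payoff from either row against (2/9, 7/9). Using X: 10(2/9) + 9(7/9) = 83/9.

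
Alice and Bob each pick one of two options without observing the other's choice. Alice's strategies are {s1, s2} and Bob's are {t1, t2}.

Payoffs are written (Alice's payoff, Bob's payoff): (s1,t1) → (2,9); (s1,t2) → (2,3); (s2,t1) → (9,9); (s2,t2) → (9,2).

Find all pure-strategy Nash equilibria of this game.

(s2, t1)

(s1, t1): Alice prefers s2 (9 > 2) — not an equilibrium.
(s1, t2): Alice prefers s2 (9 > 2); Bob prefers t1 (9 > 3) — not an equilibrium.
(s2, t1): Alice gets 9 ≥ 2 from s1, and Bob gets 9 ≥ 2 from t2 — Nash equilibrium.
(s2, t2): Bob prefers t1 (9 > 2) — not an equilibrium.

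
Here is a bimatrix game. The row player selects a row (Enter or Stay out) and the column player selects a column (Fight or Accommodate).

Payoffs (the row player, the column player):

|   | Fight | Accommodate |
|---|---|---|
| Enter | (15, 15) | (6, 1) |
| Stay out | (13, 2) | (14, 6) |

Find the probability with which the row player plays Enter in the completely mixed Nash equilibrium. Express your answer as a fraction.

Let r be the probability that the row player plays Enter. In a completely mixed equilibrium, the column player must be indifferent between Fight and Accommodate.
The column player's expected payoff from Fight is 15r + 2(1−r); from Accommodate it is r + 6(1−r).
Setting these equal: 13r + 2 = −5r + 6, so r = 2/9.

2/9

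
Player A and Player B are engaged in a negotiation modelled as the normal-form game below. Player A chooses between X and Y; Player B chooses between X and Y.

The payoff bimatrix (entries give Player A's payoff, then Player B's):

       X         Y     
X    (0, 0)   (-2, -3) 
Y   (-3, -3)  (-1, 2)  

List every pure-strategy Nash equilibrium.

(X, X) and (Y, Y)

(X, X): Player A gets 0 ≥ -3 from Y, and Player B gets 0 ≥ -3 from Y — Nash equilibrium.
(X, Y): Player A prefers Y (-1 > -2); Player B prefers X (0 > -3) — not an equilibrium.
(Y, X): Player A prefers X (0 > -3); Player B prefers Y (2 > -3) — not an equilibrium.
(Y, Y): Player A gets -1 ≥ -2 from X, and Player B gets 2 ≥ -3 from X — Nash equilibrium.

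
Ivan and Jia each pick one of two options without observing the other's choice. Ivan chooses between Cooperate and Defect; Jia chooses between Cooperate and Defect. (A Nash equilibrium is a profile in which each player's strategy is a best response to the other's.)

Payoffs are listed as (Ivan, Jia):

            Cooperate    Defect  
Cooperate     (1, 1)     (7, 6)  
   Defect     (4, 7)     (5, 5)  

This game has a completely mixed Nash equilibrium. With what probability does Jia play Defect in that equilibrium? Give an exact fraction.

3/5

Let y be the probability that Jia plays Cooperate. In a completely mixed equilibrium, Ivan must be indifferent between Cooperate and Defect.
Ivan's expected payoff from Cooperate is y + 7(1−y); from Defect it is 4y + 5(1−y).
Setting these equal: −6y + 7 = −y + 5, so y = 2/5.
Therefore Jia plays Defect with probability 1 − 2/5 = 3/5.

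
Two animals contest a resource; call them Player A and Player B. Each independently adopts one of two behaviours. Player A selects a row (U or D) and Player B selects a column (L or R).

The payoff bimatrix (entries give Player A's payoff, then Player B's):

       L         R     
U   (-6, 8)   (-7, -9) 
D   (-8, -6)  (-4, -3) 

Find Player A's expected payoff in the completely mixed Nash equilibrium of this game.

First find y, the probability Player B plays L, from Player A's indifference between U and D: −6y − 7(1−y) = −8y − 4(1−y), giving y = 3/5.
Since Player A is indifferent in equilibrium, Player A's expected payoff equals the payoff from either row against (3/5, 2/5). Using U: −6(3/5) − 7(2/5) = -32/5.

-32/5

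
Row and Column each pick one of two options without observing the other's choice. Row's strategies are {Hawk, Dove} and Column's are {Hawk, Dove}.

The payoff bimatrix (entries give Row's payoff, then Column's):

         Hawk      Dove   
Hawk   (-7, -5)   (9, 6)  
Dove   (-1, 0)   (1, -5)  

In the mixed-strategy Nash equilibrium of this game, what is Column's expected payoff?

First find x, the probability Row plays Hawk, from Column's indifference between Hawk and Dove: −5x = 6x − 5(1−x), giving x = 5/16.
Since Column is indifferent in equilibrium, Column's expected payoff equals the payoff from either column against (5/16, 11/16). Using Hawk: −5(5/16) = -25/16.

-25/16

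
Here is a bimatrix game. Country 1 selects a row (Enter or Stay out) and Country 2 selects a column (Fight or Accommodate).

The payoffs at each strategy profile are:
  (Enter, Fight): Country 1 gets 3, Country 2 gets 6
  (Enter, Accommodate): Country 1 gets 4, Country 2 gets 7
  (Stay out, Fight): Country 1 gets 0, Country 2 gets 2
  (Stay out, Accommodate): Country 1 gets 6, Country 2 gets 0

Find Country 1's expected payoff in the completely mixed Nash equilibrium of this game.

18/5

First find y, the probability Country 2 plays Fight, from Country 1's indifference between Enter and Stay out: 3y + 4(1−y) = 6(1−y), giving y = 2/5.
Since Country 1 is indifferent in equilibrium, Country 1's expected payoff equals the payoff from either row against (2/5, 3/5). Using Enter: 3(2/5) + 4(3/5) = 18/5.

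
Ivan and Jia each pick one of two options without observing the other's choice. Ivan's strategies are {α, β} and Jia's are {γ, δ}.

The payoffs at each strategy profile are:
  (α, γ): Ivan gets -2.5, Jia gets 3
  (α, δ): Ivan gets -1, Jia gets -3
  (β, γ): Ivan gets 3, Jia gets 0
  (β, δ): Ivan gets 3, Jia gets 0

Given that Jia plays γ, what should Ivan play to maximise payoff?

Against γ, Ivan earns -2.5 from α and 3 from β.
So β is the best response.

β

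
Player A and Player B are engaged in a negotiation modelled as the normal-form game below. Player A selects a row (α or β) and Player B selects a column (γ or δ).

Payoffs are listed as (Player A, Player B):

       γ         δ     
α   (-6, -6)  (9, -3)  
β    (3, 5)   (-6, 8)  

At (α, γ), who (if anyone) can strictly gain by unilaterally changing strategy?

Both

Player A at (α, γ) earns -6; deviating to β yields 3 — a strict improvement.
Player B earns -6; deviating to δ yields -3 — a strict improvement.
Both Player A and Player B have strictly profitable deviations.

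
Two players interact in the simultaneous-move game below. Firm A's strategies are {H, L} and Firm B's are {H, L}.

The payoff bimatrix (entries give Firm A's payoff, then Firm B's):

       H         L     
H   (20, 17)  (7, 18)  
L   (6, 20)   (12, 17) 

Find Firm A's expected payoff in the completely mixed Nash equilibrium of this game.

198/19

First find q, the probability Firm B plays H, from Firm A's indifference between H and L: 20q + 7(1−q) = 6q + 12(1−q), giving q = 5/19.
Since Firm A is indifferent in equilibrium, Firm A's expected payoff equals the payoff from either row against (5/19, 14/19). Using H: 20(5/19) + 7(14/19) = 198/19.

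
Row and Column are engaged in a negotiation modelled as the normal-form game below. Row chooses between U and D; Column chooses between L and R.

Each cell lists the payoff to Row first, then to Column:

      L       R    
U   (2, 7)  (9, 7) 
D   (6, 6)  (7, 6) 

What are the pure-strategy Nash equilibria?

(U, R) and (D, L)

(U, L): Row prefers D (6 > 2) — not an equilibrium.
(U, R): Row gets 9 ≥ 7 from D, and Column gets 7 ≥ 7 from L — Nash equilibrium.
(D, L): Row gets 6 ≥ 2 from U, and Column gets 6 ≥ 6 from R — Nash equilibrium.
(D, R): Row prefers U (9 > 7) — not an equilibrium.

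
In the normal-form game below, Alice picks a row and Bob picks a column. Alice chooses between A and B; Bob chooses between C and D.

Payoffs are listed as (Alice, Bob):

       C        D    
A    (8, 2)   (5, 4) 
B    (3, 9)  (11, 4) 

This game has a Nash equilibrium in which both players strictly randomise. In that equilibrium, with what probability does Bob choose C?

Let q be the probability that Bob plays C. In a completely mixed equilibrium, Alice must be indifferent between A and B.
Alice's expected payoff from A is 8q + 5(1−q); from B it is 3q + 11(1−q).
Setting these equal: 3q + 5 = −8q + 11, so q = 6/11.

6/11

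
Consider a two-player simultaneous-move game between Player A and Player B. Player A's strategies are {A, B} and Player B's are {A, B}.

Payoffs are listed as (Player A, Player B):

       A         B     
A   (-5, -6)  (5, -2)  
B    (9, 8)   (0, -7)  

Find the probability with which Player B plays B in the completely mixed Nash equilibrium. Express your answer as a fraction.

Let y be the probability that Player B plays A. In a completely mixed equilibrium, Player A must be indifferent between A and B.
Player A's expected payoff from A is −5y + 5(1−y); from B it is 9y.
Setting these equal: −10y + 5 = 9y, so y = 5/19.
Therefore Player B plays B with probability 1 − 5/19 = 14/19.

14/19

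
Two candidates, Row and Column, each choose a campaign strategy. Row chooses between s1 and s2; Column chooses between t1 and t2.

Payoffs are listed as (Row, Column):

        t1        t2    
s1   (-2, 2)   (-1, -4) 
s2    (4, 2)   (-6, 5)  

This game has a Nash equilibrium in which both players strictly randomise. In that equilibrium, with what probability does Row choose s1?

Let p be the probability that Row plays s1. In a completely mixed equilibrium, Column must be indifferent between t1 and t2.
Column's expected payoff from t1 is 2p + 2(1−p); from t2 it is −4p + 5(1−p).
Setting these equal: 2 = −9p + 5, so p = 1/3.

1/3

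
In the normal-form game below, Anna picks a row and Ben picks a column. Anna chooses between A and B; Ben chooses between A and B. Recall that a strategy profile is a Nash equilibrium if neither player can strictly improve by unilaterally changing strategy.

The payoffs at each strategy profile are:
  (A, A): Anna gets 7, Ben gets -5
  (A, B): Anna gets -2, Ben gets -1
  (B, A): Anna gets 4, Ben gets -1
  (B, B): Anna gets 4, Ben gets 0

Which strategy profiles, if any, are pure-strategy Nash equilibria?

(A, A): Ben prefers B (-1 > -5) — not an equilibrium.
(A, B): Anna prefers B (4 > -2) — not an equilibrium.
(B, A): Anna prefers A (7 > 4); Ben prefers B (0 > -1) — not an equilibrium.
(B, B): Anna gets 4 ≥ -2 from A, and Ben gets 0 ≥ -1 from A — Nash equilibrium.

(B, B)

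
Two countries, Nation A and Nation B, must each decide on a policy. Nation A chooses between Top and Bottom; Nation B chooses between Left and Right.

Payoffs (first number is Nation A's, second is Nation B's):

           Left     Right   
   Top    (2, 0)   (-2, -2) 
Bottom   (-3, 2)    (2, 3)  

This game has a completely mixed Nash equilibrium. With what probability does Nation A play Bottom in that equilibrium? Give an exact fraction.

2/3

Let r be the probability that Nation A plays Top. In a completely mixed equilibrium, Nation B must be indifferent between Left and Right.
Nation B's expected payoff from Left is 2(1−r); from Right it is −2r + 3(1−r).
Setting these equal: −2r + 2 = −5r + 3, so r = 1/3.
Therefore Nation A plays Bottom with probability 1 − 1/3 = 2/3.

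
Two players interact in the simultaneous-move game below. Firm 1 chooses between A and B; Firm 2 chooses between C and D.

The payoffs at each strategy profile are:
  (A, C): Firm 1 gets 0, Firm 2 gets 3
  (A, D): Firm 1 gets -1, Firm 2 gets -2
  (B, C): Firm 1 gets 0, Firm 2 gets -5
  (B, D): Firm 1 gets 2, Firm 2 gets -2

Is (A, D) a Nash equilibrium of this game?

No

At (A, D), Firm 1 earns -1; switching to B would give 2, so Firm 1 would deviate.
Firm 2 earns -2; switching to C would give 3, so Firm 2 would deviate.
Since at least one player can profitably deviate, this is not a Nash equilibrium.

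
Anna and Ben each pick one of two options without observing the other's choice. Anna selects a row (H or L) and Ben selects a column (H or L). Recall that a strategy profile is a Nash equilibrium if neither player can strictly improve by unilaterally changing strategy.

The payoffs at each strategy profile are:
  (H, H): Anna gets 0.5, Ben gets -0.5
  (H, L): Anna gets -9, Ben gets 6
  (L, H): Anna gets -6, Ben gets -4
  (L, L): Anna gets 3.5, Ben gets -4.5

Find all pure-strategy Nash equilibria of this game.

(H, H): Ben prefers L (6 > -0.5) — not an equilibrium.
(H, L): Anna prefers L (3.5 > -9) — not an equilibrium.
(L, H): Anna prefers H (0.5 > -6) — not an equilibrium.
(L, L): Ben prefers H (-4 > -4.5) — not an equilibrium.

none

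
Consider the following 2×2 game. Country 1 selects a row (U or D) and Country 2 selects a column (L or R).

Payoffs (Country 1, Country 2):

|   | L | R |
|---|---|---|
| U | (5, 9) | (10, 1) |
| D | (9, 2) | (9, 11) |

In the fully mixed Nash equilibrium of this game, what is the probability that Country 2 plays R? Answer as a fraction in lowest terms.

4/5

Let y be the probability that Country 2 plays L. In a completely mixed equilibrium, Country 1 must be indifferent between U and D.
Country 1's expected payoff from U is 5y + 10(1−y); from D it is 9y + 9(1−y).
Setting these equal: −5y + 10 = 9, so y = 1/5.
Therefore Country 2 plays R with probability 1 − 1/5 = 4/5.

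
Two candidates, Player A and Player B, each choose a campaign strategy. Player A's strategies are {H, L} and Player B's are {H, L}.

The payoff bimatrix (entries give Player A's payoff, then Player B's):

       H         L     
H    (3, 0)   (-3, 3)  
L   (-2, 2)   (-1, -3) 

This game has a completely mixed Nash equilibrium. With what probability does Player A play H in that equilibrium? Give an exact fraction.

Let p be the probability that Player A plays H. In a completely mixed equilibrium, Player B must be indifferent between H and L.
Player B's expected payoff from H is 2(1−p); from L it is 3p − 3(1−p).
Setting these equal: −2p + 2 = 6p − 3, so p = 5/8.

5/8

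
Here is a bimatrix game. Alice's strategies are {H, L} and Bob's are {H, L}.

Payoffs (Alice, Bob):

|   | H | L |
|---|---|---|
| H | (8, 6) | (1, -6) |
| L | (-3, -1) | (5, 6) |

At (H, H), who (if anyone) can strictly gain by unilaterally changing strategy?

Neither

Alice at (H, H) earns 8; deviating to L yields -3 — not better.
Bob earns 6; deviating to L yields -6 — not better.
Neither player can strictly improve; the profile is a Nash equilibrium.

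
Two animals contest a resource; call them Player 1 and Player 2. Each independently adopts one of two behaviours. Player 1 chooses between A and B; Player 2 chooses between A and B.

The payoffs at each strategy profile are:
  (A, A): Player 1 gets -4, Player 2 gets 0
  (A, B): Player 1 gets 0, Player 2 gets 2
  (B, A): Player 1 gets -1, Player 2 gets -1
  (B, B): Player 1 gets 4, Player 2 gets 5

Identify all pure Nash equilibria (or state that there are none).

(A, A): Player 1 prefers B (-1 > -4); Player 2 prefers B (2 > 0) — not an equilibrium.
(A, B): Player 1 prefers B (4 > 0) — not an equilibrium.
(B, A): Player 2 prefers B (5 > -1) — not an equilibrium.
(B, B): Player 1 gets 4 ≥ 0 from A, and Player 2 gets 5 ≥ -1 from A — Nash equilibrium.

(B, B)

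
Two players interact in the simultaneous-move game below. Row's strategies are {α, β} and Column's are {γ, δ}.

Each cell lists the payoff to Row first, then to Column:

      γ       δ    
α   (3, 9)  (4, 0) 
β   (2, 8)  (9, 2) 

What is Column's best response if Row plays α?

γ

Against α, Column earns 9 from γ and 0 from δ.
So γ is the best response.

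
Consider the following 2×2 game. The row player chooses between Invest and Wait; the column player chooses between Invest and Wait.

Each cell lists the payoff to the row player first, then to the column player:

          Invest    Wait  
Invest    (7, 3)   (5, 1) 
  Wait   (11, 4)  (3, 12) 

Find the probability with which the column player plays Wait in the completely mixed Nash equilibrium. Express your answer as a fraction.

2/3

Let q be the probability that the column player plays Invest. In a completely mixed equilibrium, the row player must be indifferent between Invest and Wait.
The row player's expected payoff from Invest is 7q + 5(1−q); from Wait it is 11q + 3(1−q).
Setting these equal: 2q + 5 = 8q + 3, so q = 1/3.
Therefore the column player plays Wait with probability 1 − 1/3 = 2/3.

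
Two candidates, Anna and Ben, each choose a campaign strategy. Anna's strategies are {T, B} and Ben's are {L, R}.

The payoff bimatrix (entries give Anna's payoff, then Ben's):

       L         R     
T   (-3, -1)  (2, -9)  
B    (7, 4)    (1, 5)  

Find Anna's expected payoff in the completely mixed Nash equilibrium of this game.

First find y, the probability Ben plays L, from Anna's indifference between T and B: −3y + 2(1−y) = 7y + (1−y), giving y = 1/11.
Since Anna is indifferent in equilibrium, Anna's expected payoff equals the payoff from either row against (1/11, 10/11). Using T: −3(1/11) + 2(10/11) = 17/11.

17/11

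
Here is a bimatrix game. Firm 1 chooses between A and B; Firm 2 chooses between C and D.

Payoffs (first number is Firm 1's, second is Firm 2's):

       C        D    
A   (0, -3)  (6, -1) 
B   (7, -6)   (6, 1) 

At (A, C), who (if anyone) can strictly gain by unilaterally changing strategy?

Both

Firm 1 at (A, C) earns 0; deviating to B yields 7 — a strict improvement.
Firm 2 earns -3; deviating to D yields -1 — a strict improvement.
Both Firm 1 and Firm 2 have strictly profitable deviations.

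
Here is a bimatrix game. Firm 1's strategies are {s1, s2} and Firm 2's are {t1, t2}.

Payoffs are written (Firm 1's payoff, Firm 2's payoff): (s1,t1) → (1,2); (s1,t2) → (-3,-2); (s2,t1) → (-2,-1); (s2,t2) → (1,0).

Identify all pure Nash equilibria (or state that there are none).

(s1, t1): Firm 1 gets 1 ≥ -2 from s2, and Firm 2 gets 2 ≥ -2 from t2 — Nash equilibrium.
(s1, t2): Firm 1 prefers s2 (1 > -3); Firm 2 prefers t1 (2 > -2) — not an equilibrium.
(s2, t1): Firm 1 prefers s1 (1 > -2); Firm 2 prefers t2 (0 > -1) — not an equilibrium.
(s2, t2): Firm 1 gets 1 ≥ -3 from s1, and Firm 2 gets 0 ≥ -1 from t1 — Nash equilibrium.

(s1, t1) and (s2, t2)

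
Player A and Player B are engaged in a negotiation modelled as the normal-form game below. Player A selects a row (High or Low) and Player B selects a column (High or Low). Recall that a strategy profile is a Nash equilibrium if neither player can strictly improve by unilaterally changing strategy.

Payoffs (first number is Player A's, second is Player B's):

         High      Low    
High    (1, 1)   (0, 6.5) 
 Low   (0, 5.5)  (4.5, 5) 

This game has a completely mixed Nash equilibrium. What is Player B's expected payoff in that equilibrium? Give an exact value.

41/8

First find x, the probability Player A plays High, from Player B's indifference between High and Low: x + 5.5(1−x) = 6.5x + 5(1−x), giving x = 1/12.
Since Player B is indifferent in equilibrium, Player B's expected payoff equals the payoff from either column against (1/12, 11/12). Using High: (1/12) + 5.5(11/12) = 41/8.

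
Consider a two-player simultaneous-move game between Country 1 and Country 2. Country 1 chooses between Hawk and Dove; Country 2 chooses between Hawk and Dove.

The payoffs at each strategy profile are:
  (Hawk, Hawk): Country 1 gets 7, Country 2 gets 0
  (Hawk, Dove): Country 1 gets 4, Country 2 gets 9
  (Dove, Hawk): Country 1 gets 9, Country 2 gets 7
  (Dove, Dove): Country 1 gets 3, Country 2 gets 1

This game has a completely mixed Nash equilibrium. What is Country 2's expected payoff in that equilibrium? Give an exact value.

First find p, the probability Country 1 plays Hawk, from Country 2's indifference between Hawk and Dove: 7(1−p) = 9p + (1−p), giving p = 2/5.
Since Country 2 is indifferent in equilibrium, Country 2's expected payoff equals the payoff from either column against (2/5, 3/5). Using Hawk: 7(3/5) = 21/5.

21/5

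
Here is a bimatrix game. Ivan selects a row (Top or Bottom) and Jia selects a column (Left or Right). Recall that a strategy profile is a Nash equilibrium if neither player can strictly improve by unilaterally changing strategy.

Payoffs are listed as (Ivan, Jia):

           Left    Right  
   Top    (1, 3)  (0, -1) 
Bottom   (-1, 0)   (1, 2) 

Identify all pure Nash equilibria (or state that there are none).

(Top, Left) and (Bottom, Right)

(Top, Left): Ivan gets 1 ≥ -1 from Bottom, and Jia gets 3 ≥ -1 from Right — Nash equilibrium.
(Top, Right): Ivan prefers Bottom (1 > 0); Jia prefers Left (3 > -1) — not an equilibrium.
(Bottom, Left): Ivan prefers Top (1 > -1); Jia prefers Right (2 > 0) — not an equilibrium.
(Bottom, Right): Ivan gets 1 ≥ 0 from Top, and Jia gets 2 ≥ 0 from Left — Nash equilibrium.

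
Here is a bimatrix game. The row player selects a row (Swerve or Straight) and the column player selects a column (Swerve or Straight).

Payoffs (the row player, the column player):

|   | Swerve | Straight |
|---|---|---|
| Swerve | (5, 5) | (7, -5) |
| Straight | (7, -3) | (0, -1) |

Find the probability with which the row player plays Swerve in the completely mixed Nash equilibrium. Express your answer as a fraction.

1/6

Let x be the probability that the row player plays Swerve. In a completely mixed equilibrium, the column player must be indifferent between Swerve and Straight.
The column player's expected payoff from Swerve is 5x − 3(1−x); from Straight it is −5x − (1−x).
Setting these equal: 8x − 3 = −4x − 1, so x = 1/6.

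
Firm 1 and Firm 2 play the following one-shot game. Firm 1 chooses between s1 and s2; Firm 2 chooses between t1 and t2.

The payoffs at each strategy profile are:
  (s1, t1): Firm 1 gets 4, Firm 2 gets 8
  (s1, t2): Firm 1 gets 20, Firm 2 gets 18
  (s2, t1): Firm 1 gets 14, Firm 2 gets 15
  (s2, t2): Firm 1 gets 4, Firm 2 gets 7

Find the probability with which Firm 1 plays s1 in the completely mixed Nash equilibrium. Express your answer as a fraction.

Let r be the probability that Firm 1 plays s1. In a completely mixed equilibrium, Firm 2 must be indifferent between t1 and t2.
Firm 2's expected payoff from t1 is 8r + 15(1−r); from t2 it is 18r + 7(1−r).
Setting these equal: −7r + 15 = 11r + 7, so r = 4/9.

4/9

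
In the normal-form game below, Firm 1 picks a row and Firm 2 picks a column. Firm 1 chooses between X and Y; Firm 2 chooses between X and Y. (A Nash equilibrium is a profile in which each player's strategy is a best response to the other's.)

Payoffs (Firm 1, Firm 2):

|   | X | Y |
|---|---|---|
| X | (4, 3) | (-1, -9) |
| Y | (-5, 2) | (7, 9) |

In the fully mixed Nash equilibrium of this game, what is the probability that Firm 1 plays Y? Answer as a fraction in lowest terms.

12/19

Let p be the probability that Firm 1 plays X. In a completely mixed equilibrium, Firm 2 must be indifferent between X and Y.
Firm 2's expected payoff from X is 3p + 2(1−p); from Y it is −9p + 9(1−p).
Setting these equal: p + 2 = −18p + 9, so p = 7/19.
Therefore Firm 1 plays Y with probability 1 − 7/19 = 12/19.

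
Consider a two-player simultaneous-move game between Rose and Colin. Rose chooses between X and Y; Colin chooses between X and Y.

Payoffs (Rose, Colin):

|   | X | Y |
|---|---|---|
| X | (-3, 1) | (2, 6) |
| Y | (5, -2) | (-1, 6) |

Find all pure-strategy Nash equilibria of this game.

(X, X): Rose prefers Y (5 > -3); Colin prefers Y (6 > 1) — not an equilibrium.
(X, Y): Rose gets 2 ≥ -1 from Y, and Colin gets 6 ≥ 1 from X — Nash equilibrium.
(Y, X): Colin prefers Y (6 > -2) — not an equilibrium.
(Y, Y): Rose prefers X (2 > -1) — not an equilibrium.

(X, Y)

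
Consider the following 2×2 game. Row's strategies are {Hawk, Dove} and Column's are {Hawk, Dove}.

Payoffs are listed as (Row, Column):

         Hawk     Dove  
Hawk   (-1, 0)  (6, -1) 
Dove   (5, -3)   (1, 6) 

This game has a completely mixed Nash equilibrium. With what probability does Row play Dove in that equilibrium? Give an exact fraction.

Let p be the probability that Row plays Hawk. In a completely mixed equilibrium, Column must be indifferent between Hawk and Dove.
Column's expected payoff from Hawk is −3(1−p); from Dove it is −p + 6(1−p).
Setting these equal: 3p − 3 = −7p + 6, so p = 9/10.
Therefore Row plays Dove with probability 1 − 9/10 = 1/10.

1/10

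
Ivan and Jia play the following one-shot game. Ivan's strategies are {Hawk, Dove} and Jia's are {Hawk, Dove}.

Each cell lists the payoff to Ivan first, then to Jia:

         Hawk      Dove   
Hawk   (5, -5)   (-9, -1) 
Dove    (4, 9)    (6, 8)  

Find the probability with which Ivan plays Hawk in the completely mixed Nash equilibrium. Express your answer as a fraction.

1/5

Let r be the probability that Ivan plays Hawk. In a completely mixed equilibrium, Jia must be indifferent between Hawk and Dove.
Jia's expected payoff from Hawk is −5r + 9(1−r); from Dove it is −r + 8(1−r).
Setting these equal: −14r + 9 = −9r + 8, so r = 1/5.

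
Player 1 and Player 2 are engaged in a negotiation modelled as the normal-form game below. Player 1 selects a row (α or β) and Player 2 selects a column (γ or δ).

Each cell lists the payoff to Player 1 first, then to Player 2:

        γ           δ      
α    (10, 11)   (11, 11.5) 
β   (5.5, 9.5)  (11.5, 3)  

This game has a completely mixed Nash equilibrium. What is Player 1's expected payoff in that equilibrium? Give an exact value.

First find q, the probability Player 2 plays γ, from Player 1's indifference between α and β: 10q + 11(1−q) = 5.5q + 11.5(1−q), giving q = 1/10.
Since Player 1 is indifferent in equilibrium, Player 1's expected payoff equals the payoff from either row against (1/10, 9/10). Using α: 10(1/10) + 11(9/10) = 109/10.

109/10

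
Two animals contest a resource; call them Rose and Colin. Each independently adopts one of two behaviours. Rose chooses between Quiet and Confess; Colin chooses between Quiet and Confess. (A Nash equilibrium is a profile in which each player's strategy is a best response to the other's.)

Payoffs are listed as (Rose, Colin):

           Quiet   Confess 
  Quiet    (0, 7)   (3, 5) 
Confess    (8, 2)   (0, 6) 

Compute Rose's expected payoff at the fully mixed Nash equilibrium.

First find q, the probability Colin plays Quiet, from Rose's indifference between Quiet and Confess: 3(1−q) = 8q, giving q = 3/11.
Since Rose is indifferent in equilibrium, Rose's expected payoff equals the payoff from either row against (3/11, 8/11). Using Quiet: 3(8/11) = 24/11.

24/11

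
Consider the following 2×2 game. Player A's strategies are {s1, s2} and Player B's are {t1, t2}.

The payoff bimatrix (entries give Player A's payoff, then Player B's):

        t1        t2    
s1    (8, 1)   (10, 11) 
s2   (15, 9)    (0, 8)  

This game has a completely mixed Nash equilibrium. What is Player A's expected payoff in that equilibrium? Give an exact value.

150/17

First find y, the probability Player B plays t1, from Player A's indifference between s1 and s2: 8y + 10(1−y) = 15y, giving y = 10/17.
Since Player A is indifferent in equilibrium, Player A's expected payoff equals the payoff from either row against (10/17, 7/17). Using s1: 8(10/17) + 10(7/17) = 150/17.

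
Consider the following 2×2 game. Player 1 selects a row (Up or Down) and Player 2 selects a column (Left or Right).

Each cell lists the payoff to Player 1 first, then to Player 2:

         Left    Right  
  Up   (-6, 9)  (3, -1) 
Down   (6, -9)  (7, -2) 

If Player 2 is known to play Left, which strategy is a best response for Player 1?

Down

Against Left, Player 1 earns -6 from Up and 6 from Down.
So Down is the best response.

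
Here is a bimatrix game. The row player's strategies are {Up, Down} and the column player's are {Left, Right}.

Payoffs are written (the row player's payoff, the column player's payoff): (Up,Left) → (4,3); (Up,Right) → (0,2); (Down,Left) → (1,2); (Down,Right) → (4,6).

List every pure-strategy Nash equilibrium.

(Up, Left): the row player gets 4 ≥ 1 from Down, and the column player gets 3 ≥ 2 from Right — Nash equilibrium.
(Up, Right): the row player prefers Down (4 > 0); the column player prefers Left (3 > 2) — not an equilibrium.
(Down, Left): the row player prefers Up (4 > 1); the column player prefers Right (6 > 2) — not an equilibrium.
(Down, Right): the row player gets 4 ≥ 0 from Up, and the column player gets 6 ≥ 2 from Left — Nash equilibrium.

(Up, Left) and (Down, Right)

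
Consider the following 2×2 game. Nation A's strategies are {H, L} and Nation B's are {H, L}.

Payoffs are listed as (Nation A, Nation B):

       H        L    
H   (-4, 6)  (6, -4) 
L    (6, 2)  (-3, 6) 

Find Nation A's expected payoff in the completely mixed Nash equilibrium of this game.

24/19

First find q, the probability Nation B plays H, from Nation A's indifference between H and L: −4q + 6(1−q) = 6q − 3(1−q), giving q = 9/19.
Since Nation A is indifferent in equilibrium, Nation A's expected payoff equals the payoff from either row against (9/19, 10/19). Using H: −4(9/19) + 6(10/19) = 24/19.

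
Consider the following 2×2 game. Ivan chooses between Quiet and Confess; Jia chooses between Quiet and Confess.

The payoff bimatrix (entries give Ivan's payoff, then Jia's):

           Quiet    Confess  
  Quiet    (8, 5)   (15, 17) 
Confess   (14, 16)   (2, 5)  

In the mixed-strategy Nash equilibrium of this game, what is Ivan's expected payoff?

194/19

First find y, the probability Jia plays Quiet, from Ivan's indifference between Quiet and Confess: 8y + 15(1−y) = 14y + 2(1−y), giving y = 13/19.
Since Ivan is indifferent in equilibrium, Ivan's expected payoff equals the payoff from either row against (13/19, 6/19). Using Quiet: 8(13/19) + 15(6/19) = 194/19.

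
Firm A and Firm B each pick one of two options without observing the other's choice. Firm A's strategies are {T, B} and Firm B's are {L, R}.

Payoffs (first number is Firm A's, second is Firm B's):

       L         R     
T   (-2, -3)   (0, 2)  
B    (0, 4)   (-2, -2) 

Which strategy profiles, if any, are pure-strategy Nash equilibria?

(T, R) and (B, L)

(T, L): Firm A prefers B (0 > -2); Firm B prefers R (2 > -3) — not an equilibrium.
(T, R): Firm A gets 0 ≥ -2 from B, and Firm B gets 2 ≥ -3 from L — Nash equilibrium.
(B, L): Firm A gets 0 ≥ -2 from T, and Firm B gets 4 ≥ -2 from R — Nash equilibrium.
(B, R): Firm A prefers T (0 > -2); Firm B prefers L (4 > -2) — not an equilibrium.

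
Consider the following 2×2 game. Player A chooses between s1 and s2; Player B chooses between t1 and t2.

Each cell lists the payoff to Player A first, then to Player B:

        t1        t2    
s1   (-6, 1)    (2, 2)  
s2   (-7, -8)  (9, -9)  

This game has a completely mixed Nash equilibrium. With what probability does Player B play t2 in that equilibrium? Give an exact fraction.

Let q be the probability that Player B plays t1. In a completely mixed equilibrium, Player A must be indifferent between s1 and s2.
Player A's expected payoff from s1 is −6q + 2(1−q); from s2 it is −7q + 9(1−q).
Setting these equal: −8q + 2 = −16q + 9, so q = 7/8.
Therefore Player B plays t2 with probability 1 − 7/8 = 1/8.

1/8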